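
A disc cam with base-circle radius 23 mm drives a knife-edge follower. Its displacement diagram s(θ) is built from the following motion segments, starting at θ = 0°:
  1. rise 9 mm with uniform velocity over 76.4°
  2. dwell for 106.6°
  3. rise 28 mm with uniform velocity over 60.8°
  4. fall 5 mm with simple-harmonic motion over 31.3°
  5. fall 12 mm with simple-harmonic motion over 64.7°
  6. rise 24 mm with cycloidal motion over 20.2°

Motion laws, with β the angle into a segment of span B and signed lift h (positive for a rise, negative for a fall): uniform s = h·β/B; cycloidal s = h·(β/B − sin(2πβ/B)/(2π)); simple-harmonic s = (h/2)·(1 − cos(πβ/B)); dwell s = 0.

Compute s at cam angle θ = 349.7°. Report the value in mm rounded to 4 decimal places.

seg 1 [0°–76.4°] uniform, h=9: full span → s += 9 → s = 9.0000
seg 2 [76.4°–183°] dwell: s stays 9.0000
seg 3 [183°–243.8°] uniform, h=28: full span → s += 28 → s = 37.0000
seg 4 [243.8°–275.1°] simple-harmonic, h=-5: full span → s += -5 → s = 32.0000
seg 5 [275.1°–339.8°] simple-harmonic, h=-12: full span → s += -12 → s = 20.0000
seg 6 [339.8°–360°] cycloidal, h=24: θ=349.7° here. β=9.9, B=20.2. 24·(0.4901 − sin(2π·0.4901)/(2π)) = 11.5249 → s = 31.5249

31.5249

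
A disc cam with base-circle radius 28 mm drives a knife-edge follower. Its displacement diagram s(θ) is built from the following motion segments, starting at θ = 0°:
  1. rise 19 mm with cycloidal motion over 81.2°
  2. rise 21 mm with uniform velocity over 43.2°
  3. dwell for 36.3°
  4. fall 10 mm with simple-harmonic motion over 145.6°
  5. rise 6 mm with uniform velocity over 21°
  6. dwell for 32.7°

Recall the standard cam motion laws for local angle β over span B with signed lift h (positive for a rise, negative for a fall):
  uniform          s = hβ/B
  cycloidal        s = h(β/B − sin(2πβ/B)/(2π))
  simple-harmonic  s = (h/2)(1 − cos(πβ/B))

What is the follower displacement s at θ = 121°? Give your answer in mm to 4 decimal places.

seg 1 [0°–81.2°] cycloidal, h=19: full span → s += 19 → s = 19.0000
seg 2 [81.2°–124.4°] uniform, h=21: θ=121° here. β=39.8, B=43.2. 21·39.8/43.2 = 19.3472 → s = 38.3472

38.3472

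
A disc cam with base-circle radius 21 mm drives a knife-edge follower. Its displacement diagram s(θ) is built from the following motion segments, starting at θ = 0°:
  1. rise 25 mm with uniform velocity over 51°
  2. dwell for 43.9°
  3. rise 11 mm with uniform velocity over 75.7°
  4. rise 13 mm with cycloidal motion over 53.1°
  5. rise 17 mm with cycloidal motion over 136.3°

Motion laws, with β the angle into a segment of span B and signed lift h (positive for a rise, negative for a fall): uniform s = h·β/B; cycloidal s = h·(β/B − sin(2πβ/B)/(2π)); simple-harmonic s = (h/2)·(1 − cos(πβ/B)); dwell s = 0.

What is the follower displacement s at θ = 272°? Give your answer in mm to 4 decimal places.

seg 1 [0°–51°] uniform, h=25: full span → s += 25 → s = 25.0000
seg 2 [51°–94.9°] dwell: s stays 25.0000
seg 3 [94.9°–170.6°] uniform, h=11: full span → s += 11 → s = 36.0000
seg 4 [170.6°–223.7°] cycloidal, h=13: full span → s += 13 → s = 49.0000
seg 5 [223.7°–360°] cycloidal, h=17: θ=272° here. β=48.3, B=136.3. 17·(0.3544 − sin(2π·0.3544)/(2π)) = 3.8797 → s = 52.8797

52.8797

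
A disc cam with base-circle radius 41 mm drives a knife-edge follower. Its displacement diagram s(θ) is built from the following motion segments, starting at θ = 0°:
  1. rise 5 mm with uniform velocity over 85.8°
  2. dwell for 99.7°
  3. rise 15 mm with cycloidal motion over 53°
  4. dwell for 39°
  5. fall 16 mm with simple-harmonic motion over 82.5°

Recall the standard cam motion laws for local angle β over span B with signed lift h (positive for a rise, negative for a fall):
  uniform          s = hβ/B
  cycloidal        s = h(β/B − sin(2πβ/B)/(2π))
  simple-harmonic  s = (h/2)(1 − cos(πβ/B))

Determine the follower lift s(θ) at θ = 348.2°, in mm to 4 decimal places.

seg 1 [0°–85.8°] uniform, h=5: full span → s += 5 → s = 5.0000
seg 2 [85.8°–185.5°] dwell: s stays 5.0000
seg 3 [185.5°–238.5°] cycloidal, h=15: full span → s += 15 → s = 20.0000
seg 4 [238.5°–277.5°] dwell: s stays 20.0000
seg 5 [277.5°–360°] simple-harmonic, h=-16: θ=348.2° here. β=70.7, B=82.5. -16/2·(1 − cos(π·0.8570)) = -15.2059 → s = 4.7941

4.7941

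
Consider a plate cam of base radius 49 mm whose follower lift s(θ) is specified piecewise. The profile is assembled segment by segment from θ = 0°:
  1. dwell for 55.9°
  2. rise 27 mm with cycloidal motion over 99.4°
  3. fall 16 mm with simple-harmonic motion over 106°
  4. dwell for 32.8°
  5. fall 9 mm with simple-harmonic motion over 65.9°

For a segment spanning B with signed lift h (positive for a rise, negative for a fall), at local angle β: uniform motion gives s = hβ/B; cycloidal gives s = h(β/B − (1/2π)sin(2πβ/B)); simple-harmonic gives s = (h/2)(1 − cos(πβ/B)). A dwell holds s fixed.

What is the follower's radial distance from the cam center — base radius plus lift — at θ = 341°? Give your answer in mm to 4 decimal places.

seg 1 [0°–55.9°] dwell: s stays 0.0000
seg 2 [55.9°–155.3°] cycloidal, h=27: full span → s += 27 → s = 27.0000
seg 3 [155.3°–261.3°] simple-harmonic, h=-16: full span → s += -16 → s = 11.0000
seg 4 [261.3°–294.1°] dwell: s stays 11.0000
seg 5 [294.1°–360°] simple-harmonic, h=-9: θ=341° here. β=46.9, B=65.9. -9/2·(1 − cos(π·0.7117)) = -7.2769 → s = 3.7231
radial distance = base radius + s = 49 + 3.7231 = 52.7231

52.7231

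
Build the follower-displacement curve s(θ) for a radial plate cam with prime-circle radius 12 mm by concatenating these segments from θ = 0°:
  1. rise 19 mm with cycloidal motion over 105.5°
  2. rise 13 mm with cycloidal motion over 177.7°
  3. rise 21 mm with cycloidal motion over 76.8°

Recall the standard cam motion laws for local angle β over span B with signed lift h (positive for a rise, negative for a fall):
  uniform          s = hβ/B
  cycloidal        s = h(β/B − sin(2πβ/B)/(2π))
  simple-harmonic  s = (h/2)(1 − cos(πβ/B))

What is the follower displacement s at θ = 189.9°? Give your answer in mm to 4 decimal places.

seg 1 [0°–105.5°] cycloidal, h=19: full span → s += 19 → s = 19.0000
seg 2 [105.5°–283.2°] cycloidal, h=13: θ=189.9° here. β=84.4, B=177.7. 13·(0.4750 − sin(2π·0.4750)/(2π)) = 5.8502 → s = 24.8502

24.8502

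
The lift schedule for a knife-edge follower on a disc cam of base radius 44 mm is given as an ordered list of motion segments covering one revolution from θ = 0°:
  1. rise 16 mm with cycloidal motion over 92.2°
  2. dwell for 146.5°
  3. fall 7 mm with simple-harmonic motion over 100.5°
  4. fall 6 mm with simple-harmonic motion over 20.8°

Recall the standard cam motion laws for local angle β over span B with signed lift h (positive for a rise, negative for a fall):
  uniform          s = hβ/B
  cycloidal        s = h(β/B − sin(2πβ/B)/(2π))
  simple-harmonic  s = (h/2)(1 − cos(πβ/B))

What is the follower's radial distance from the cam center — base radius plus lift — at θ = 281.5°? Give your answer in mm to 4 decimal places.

seg 1 [0°–92.2°] cycloidal, h=16: full span → s += 16 → s = 16.0000
seg 2 [92.2°–238.7°] dwell: s stays 16.0000
seg 3 [238.7°–339.2°] simple-harmonic, h=-7: θ=281.5° here. β=42.8, B=100.5. -7/2·(1 − cos(π·0.4259)) = -2.6923 → s = 13.3077
radial distance = base radius + s = 44 + 13.3077 = 57.3077

57.3077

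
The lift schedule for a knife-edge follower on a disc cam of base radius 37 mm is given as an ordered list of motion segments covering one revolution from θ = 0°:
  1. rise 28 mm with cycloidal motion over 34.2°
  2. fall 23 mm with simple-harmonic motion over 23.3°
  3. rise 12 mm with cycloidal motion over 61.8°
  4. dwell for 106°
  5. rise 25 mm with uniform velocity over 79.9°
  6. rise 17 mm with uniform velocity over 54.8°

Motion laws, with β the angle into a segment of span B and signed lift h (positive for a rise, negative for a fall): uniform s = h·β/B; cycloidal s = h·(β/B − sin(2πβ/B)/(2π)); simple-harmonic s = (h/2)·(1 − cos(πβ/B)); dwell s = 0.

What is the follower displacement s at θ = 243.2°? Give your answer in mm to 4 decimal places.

seg 1 [0°–34.2°] cycloidal, h=28: full span → s += 28 → s = 28.0000
seg 2 [34.2°–57.5°] simple-harmonic, h=-23: full span → s += -23 → s = 5.0000
seg 3 [57.5°–119.3°] cycloidal, h=12: full span → s += 12 → s = 17.0000
seg 4 [119.3°–225.3°] dwell: s stays 17.0000
seg 5 [225.3°–305.2°] uniform, h=25: θ=243.2° here. β=17.9, B=79.9. 25·17.9/79.9 = 5.6008 → s = 22.6008

22.6008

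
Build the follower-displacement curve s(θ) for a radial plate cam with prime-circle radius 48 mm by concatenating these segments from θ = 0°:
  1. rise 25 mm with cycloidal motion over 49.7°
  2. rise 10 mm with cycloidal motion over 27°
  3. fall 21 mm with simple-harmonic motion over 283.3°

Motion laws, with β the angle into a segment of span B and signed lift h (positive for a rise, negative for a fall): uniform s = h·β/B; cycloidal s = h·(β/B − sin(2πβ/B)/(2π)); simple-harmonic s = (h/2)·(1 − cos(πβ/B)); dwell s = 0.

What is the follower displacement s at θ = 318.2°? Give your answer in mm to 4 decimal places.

seg 1 [0°–49.7°] cycloidal, h=25: full span → s += 25 → s = 25.0000
seg 2 [49.7°–76.7°] cycloidal, h=10: full span → s += 10 → s = 35.0000
seg 3 [76.7°–360°] simple-harmonic, h=-21: θ=318.2° here. β=241.5, B=283.3. -21/2·(1 − cos(π·0.8525)) = -19.8920 → s = 15.1080

15.1080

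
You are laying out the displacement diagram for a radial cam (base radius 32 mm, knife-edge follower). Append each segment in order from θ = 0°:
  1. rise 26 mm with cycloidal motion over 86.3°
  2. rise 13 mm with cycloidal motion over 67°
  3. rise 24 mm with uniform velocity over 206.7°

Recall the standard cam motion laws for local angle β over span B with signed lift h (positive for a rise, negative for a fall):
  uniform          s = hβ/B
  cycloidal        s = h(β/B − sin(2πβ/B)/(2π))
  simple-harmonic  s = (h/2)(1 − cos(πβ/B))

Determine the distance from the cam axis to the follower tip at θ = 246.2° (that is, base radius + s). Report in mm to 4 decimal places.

seg 1 [0°–86.3°] cycloidal, h=26: full span → s += 26 → s = 26.0000
seg 2 [86.3°–153.3°] cycloidal, h=13: full span → s += 13 → s = 39.0000
seg 3 [153.3°–360°] uniform, h=24: θ=246.2° here. β=92.9, B=206.7. 24·92.9/206.7 = 10.7866 → s = 49.7866
radial distance = base radius + s = 32 + 49.7866 = 81.7866

81.7866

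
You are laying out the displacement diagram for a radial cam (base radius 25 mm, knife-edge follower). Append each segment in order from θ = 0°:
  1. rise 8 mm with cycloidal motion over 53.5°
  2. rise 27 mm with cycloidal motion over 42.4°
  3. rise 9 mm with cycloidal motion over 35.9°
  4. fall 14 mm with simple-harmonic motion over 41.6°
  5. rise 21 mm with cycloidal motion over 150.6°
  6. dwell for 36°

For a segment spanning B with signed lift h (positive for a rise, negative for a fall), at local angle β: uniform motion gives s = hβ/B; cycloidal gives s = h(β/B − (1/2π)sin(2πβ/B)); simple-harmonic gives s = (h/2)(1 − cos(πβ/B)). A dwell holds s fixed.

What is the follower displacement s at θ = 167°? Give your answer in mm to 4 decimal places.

seg 1 [0°–53.5°] cycloidal, h=8: full span → s += 8 → s = 8.0000
seg 2 [53.5°–95.9°] cycloidal, h=27: full span → s += 27 → s = 35.0000
seg 3 [95.9°–131.8°] cycloidal, h=9: full span → s += 9 → s = 44.0000
seg 4 [131.8°–173.4°] simple-harmonic, h=-14: θ=167° here. β=35.2, B=41.6. -14/2·(1 − cos(π·0.8462)) = -13.1982 → s = 30.8018

30.8018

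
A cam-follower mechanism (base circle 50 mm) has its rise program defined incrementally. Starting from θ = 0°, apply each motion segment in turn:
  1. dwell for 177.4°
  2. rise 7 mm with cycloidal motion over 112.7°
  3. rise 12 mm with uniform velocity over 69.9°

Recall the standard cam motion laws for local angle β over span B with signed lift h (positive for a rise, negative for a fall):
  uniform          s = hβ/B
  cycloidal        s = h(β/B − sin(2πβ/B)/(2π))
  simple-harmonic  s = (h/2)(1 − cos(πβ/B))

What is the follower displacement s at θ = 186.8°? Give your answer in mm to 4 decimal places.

seg 1 [0°–177.4°] dwell: s stays 0.0000
seg 2 [177.4°–290.1°] cycloidal, h=7: θ=186.8° here. β=9.4, B=112.7. 7·(0.0834 − sin(2π·0.0834)/(2π)) = 0.0264 → s = 0.0264

0.0264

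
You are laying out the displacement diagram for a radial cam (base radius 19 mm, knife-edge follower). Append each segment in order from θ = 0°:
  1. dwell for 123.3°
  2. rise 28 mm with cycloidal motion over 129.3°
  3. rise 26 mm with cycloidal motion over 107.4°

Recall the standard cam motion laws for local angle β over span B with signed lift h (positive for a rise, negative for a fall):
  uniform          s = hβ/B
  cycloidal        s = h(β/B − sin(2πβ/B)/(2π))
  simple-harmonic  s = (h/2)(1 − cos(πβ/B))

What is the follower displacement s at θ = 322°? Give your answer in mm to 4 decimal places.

seg 1 [0°–123.3°] dwell: s stays 0.0000
seg 2 [123.3°–252.6°] cycloidal, h=28: full span → s += 28 → s = 28.0000
seg 3 [252.6°–360°] cycloidal, h=26: θ=322° here. β=69.4, B=107.4. 26·(0.6462 − sin(2π·0.6462)/(2π)) = 20.0892 → s = 48.0892

48.0892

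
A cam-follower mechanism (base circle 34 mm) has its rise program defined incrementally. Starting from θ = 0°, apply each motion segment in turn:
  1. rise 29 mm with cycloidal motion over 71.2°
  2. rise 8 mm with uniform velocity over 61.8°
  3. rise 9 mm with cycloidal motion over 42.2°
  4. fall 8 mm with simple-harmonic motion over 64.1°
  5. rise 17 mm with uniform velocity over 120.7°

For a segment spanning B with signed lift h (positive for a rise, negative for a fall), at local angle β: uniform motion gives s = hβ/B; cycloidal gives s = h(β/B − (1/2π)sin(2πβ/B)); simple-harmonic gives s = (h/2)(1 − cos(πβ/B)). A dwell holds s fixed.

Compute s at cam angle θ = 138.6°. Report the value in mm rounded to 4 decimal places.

seg 1 [0°–71.2°] cycloidal, h=29: full span → s += 29 → s = 29.0000
seg 2 [71.2°–133°] uniform, h=8: full span → s += 8 → s = 37.0000
seg 3 [133°–175.2°] cycloidal, h=9: θ=138.6° here. β=5.6, B=42.2. 9·(0.1327 − sin(2π·0.1327)/(2π)) = 0.1337 → s = 37.1337

37.1337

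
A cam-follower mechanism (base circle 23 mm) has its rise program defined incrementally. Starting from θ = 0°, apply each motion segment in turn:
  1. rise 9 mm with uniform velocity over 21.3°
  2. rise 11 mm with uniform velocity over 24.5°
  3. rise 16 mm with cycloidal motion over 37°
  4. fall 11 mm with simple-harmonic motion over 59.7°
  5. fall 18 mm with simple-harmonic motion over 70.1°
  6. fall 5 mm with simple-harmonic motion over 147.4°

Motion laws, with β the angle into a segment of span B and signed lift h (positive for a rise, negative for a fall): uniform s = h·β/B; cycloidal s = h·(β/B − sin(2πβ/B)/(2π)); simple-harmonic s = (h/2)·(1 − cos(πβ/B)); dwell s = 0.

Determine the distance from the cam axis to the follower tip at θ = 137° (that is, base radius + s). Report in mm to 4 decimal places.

seg 1 [0°–21.3°] uniform, h=9: full span → s += 9 → s = 9.0000
seg 2 [21.3°–45.8°] uniform, h=11: full span → s += 11 → s = 20.0000
seg 3 [45.8°–82.8°] cycloidal, h=16: full span → s += 16 → s = 36.0000
seg 4 [82.8°–142.5°] simple-harmonic, h=-11: θ=137° here. β=54.2, B=59.7. -11/2·(1 − cos(π·0.9079)) = -10.7712 → s = 25.2288
radial distance = base radius + s = 23 + 25.2288 = 48.2288

48.2288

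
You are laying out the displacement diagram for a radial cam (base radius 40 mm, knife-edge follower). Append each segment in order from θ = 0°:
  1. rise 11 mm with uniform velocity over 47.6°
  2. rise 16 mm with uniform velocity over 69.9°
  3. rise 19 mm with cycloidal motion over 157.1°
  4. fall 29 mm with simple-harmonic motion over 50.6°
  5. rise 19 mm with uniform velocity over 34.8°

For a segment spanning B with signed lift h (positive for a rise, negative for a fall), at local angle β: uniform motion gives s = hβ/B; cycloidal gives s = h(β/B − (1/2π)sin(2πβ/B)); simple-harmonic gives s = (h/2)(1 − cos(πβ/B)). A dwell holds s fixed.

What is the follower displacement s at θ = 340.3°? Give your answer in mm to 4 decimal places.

seg 1 [0°–47.6°] uniform, h=11: full span → s += 11 → s = 11.0000
seg 2 [47.6°–117.5°] uniform, h=16: full span → s += 16 → s = 27.0000
seg 3 [117.5°–274.6°] cycloidal, h=19: full span → s += 19 → s = 46.0000
seg 4 [274.6°–325.2°] simple-harmonic, h=-29: full span → s += -29 → s = 17.0000
seg 5 [325.2°–360°] uniform, h=19: θ=340.3° here. β=15.1, B=34.8. 19·15.1/34.8 = 8.2443 → s = 25.2443

25.2443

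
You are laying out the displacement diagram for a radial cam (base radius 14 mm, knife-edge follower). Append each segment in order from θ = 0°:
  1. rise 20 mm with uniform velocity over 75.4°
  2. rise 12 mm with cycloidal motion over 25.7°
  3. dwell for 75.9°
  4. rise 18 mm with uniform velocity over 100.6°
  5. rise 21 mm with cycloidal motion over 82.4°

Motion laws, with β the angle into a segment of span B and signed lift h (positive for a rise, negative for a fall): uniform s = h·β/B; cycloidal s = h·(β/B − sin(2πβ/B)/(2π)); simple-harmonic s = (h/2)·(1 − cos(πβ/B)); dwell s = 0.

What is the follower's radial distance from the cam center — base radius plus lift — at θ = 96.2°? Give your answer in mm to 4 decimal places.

seg 1 [0°–75.4°] uniform, h=20: full span → s += 20 → s = 20.0000
seg 2 [75.4°–101.1°] cycloidal, h=12: θ=96.2° here. β=20.8, B=25.7. 12·(0.8093 − sin(2π·0.8093)/(2π)) = 11.4907 → s = 31.4907
radial distance = base radius + s = 14 + 31.4907 = 45.4907

45.4907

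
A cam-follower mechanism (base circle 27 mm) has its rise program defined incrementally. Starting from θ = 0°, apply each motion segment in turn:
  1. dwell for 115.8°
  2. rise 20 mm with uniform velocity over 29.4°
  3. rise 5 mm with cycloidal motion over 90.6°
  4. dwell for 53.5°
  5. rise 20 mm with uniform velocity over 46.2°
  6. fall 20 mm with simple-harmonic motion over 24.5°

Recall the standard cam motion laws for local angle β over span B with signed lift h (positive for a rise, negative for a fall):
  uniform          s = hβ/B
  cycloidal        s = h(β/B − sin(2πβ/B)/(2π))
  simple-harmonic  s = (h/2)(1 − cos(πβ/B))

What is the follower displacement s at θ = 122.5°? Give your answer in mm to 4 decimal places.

seg 1 [0°–115.8°] dwell: s stays 0.0000
seg 2 [115.8°–145.2°] uniform, h=20: θ=122.5° here. β=6.7, B=29.4. 20·6.7/29.4 = 4.5578 → s = 4.5578

4.5578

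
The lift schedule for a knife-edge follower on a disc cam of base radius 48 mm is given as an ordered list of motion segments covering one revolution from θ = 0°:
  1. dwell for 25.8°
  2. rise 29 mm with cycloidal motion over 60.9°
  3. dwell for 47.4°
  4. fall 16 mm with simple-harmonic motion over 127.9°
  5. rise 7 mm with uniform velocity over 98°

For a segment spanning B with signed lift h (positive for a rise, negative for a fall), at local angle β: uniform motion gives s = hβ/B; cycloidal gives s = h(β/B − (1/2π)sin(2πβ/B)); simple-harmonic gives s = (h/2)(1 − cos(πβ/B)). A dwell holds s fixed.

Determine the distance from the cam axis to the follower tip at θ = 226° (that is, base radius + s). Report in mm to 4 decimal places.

seg 1 [0°–25.8°] dwell: s stays 0.0000
seg 2 [25.8°–86.7°] cycloidal, h=29: full span → s += 29 → s = 29.0000
seg 3 [86.7°–134.1°] dwell: s stays 29.0000
seg 4 [134.1°–262°] simple-harmonic, h=-16: θ=226° here. β=91.9, B=127.9. -16/2·(1 − cos(π·0.7185)) = -13.0709 → s = 15.9291
radial distance = base radius + s = 48 + 15.9291 = 63.9291

63.9291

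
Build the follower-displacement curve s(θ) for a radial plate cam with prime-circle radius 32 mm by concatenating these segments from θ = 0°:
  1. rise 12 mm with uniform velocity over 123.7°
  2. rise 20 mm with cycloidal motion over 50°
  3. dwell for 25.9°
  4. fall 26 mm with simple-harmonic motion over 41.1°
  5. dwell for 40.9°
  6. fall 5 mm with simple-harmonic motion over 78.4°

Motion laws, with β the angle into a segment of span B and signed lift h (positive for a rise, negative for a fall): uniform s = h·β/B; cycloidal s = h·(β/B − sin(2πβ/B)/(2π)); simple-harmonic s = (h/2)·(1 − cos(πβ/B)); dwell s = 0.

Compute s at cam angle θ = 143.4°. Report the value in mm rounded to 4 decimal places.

seg 1 [0°–123.7°] uniform, h=12: full span → s += 12 → s = 12.0000
seg 2 [123.7°–173.7°] cycloidal, h=20: θ=143.4° here. β=19.7, B=50. 20·(0.3940 − sin(2π·0.3940)/(2π)) = 5.9133 → s = 17.9133

17.9133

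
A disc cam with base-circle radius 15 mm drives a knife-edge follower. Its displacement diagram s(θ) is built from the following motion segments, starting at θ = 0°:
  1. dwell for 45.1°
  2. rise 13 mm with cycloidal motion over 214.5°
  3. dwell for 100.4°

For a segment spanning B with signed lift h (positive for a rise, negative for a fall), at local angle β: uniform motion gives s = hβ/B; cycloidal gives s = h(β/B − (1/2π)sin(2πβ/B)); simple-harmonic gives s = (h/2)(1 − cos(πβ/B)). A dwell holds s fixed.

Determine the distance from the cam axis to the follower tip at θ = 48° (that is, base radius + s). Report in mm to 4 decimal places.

seg 1 [0°–45.1°] dwell: s stays 0.0000
seg 2 [45.1°–259.6°] cycloidal, h=13: θ=48° here. β=2.9, B=214.5. 13·(0.0135 − sin(2π·0.0135)/(2π)) = 0.0002 → s = 0.0002
radial distance = base radius + s = 15 + 0.0002 = 15.0002

15.0002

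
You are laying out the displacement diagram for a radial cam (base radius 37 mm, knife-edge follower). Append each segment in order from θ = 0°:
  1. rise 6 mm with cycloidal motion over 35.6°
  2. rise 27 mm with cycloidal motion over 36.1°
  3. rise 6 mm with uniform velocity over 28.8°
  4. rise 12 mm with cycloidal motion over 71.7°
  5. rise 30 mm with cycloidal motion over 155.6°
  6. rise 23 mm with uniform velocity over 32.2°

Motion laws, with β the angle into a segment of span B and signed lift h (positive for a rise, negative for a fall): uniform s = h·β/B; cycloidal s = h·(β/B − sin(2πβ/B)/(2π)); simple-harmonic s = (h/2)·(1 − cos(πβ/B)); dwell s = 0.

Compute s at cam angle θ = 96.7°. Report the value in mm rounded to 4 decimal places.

seg 1 [0°–35.6°] cycloidal, h=6: full span → s += 6 → s = 6.0000
seg 2 [35.6°–71.7°] cycloidal, h=27: full span → s += 27 → s = 33.0000
seg 3 [71.7°–100.5°] uniform, h=6: θ=96.7° here. β=25, B=28.8. 6·25/28.8 = 5.2083 → s = 38.2083

38.2083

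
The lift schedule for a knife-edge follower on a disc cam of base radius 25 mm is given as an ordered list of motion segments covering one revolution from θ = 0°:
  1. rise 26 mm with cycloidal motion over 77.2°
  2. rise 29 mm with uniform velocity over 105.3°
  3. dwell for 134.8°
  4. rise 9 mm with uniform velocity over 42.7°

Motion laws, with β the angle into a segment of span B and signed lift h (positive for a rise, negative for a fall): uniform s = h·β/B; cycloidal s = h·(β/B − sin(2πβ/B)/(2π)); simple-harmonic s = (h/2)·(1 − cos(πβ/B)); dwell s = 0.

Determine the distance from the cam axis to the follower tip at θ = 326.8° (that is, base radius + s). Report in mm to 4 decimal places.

seg 1 [0°–77.2°] cycloidal, h=26: full span → s += 26 → s = 26.0000
seg 2 [77.2°–182.5°] uniform, h=29: full span → s += 29 → s = 55.0000
seg 3 [182.5°–317.3°] dwell: s stays 55.0000
seg 4 [317.3°–360°] uniform, h=9: θ=326.8° here. β=9.5, B=42.7. 9·9.5/42.7 = 2.0023 → s = 57.0023
radial distance = base radius + s = 25 + 57.0023 = 82.0023

82.0023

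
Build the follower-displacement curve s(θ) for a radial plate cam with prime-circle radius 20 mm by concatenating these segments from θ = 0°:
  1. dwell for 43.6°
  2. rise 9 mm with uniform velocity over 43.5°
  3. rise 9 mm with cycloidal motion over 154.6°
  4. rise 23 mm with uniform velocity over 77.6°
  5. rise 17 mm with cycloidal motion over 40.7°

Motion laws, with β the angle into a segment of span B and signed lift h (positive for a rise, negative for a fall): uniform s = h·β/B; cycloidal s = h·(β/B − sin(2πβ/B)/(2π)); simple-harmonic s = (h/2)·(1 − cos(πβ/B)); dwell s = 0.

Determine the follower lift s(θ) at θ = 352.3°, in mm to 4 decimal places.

seg 1 [0°–43.6°] dwell: s stays 0.0000
seg 2 [43.6°–87.1°] uniform, h=9: full span → s += 9 → s = 9.0000
seg 3 [87.1°–241.7°] cycloidal, h=9: full span → s += 9 → s = 18.0000
seg 4 [241.7°–319.3°] uniform, h=23: full span → s += 23 → s = 41.0000
seg 5 [319.3°–360°] cycloidal, h=17: θ=352.3° here. β=33, B=40.7. 17·(0.8108 − sin(2π·0.8108)/(2π)) = 16.2943 → s = 57.2943

57.2943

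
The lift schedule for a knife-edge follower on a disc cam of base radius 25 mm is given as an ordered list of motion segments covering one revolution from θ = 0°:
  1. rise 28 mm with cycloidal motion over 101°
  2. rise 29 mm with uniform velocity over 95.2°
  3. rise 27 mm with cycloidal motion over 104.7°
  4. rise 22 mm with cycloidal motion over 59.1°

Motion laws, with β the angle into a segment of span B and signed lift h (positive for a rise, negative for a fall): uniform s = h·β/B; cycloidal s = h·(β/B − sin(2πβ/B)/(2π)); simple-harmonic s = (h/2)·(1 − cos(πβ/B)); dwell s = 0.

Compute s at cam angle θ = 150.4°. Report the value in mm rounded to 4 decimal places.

seg 1 [0°–101°] cycloidal, h=28: full span → s += 28 → s = 28.0000
seg 2 [101°–196.2°] uniform, h=29: θ=150.4° here. β=49.4, B=95.2. 29·49.4/95.2 = 15.0483 → s = 43.0483

43.0483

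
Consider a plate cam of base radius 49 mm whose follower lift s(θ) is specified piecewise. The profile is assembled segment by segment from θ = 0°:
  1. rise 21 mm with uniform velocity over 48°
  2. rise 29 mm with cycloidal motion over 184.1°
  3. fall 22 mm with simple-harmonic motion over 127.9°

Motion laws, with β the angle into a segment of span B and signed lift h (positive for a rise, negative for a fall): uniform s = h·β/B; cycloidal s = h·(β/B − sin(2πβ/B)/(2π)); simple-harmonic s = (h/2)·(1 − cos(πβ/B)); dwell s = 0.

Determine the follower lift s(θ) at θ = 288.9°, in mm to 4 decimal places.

seg 1 [0°–48°] uniform, h=21: full span → s += 21 → s = 21.0000
seg 2 [48°–232.1°] cycloidal, h=29: full span → s += 29 → s = 50.0000
seg 3 [232.1°–360°] simple-harmonic, h=-22: θ=288.9° here. β=56.8, B=127.9. -22/2·(1 − cos(π·0.4441)) = -9.0780 → s = 40.9220

40.9220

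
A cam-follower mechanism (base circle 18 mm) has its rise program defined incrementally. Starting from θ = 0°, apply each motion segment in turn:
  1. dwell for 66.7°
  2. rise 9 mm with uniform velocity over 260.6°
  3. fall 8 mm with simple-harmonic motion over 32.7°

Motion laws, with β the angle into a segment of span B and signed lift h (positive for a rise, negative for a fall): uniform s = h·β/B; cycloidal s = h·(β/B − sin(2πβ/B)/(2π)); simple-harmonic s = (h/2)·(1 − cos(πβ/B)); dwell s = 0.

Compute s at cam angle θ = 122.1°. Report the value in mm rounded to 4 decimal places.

seg 1 [0°–66.7°] dwell: s stays 0.0000
seg 2 [66.7°–327.3°] uniform, h=9: θ=122.1° here. β=55.4, B=260.6. 9·55.4/260.6 = 1.9133 → s = 1.9133

1.9133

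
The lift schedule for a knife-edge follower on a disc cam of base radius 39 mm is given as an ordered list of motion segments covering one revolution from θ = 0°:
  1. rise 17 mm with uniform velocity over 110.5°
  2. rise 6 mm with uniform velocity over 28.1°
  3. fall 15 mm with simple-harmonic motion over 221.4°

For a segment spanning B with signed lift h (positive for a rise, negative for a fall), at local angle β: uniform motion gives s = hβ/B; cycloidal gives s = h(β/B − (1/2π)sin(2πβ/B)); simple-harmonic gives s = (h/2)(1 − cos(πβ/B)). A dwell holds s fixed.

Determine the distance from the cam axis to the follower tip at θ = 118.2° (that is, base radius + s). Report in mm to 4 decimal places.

seg 1 [0°–110.5°] uniform, h=17: full span → s += 17 → s = 17.0000
seg 2 [110.5°–138.6°] uniform, h=6: θ=118.2° here. β=7.7, B=28.1. 6·7.7/28.1 = 1.6441 → s = 18.6441
radial distance = base radius + s = 39 + 18.6441 = 57.6441

57.6441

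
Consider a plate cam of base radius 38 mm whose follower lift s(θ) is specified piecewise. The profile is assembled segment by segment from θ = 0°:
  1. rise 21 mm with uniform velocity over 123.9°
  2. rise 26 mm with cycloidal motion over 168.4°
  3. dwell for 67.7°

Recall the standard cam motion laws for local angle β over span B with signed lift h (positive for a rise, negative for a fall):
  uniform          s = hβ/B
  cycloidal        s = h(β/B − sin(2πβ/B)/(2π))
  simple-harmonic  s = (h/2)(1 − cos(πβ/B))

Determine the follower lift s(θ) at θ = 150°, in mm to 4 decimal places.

seg 1 [0°–123.9°] uniform, h=21: full span → s += 21 → s = 21.0000
seg 2 [123.9°–292.3°] cycloidal, h=26: θ=150° here. β=26.1, B=168.4. 26·(0.1550 − sin(2π·0.1550)/(2π)) = 0.6074 → s = 21.6074

21.6074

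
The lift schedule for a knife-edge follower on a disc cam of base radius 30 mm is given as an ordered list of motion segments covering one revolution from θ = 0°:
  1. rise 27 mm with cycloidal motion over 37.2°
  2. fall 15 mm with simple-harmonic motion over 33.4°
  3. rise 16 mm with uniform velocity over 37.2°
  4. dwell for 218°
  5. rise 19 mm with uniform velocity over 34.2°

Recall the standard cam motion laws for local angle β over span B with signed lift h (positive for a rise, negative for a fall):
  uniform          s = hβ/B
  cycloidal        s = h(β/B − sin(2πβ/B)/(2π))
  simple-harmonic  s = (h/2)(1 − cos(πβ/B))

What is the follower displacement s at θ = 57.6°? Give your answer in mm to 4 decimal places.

seg 1 [0°–37.2°] cycloidal, h=27: full span → s += 27 → s = 27.0000
seg 2 [37.2°–70.6°] simple-harmonic, h=-15: θ=57.6° here. β=20.4, B=33.4. -15/2·(1 − cos(π·0.6108)) = -10.0578 → s = 16.9422

16.9422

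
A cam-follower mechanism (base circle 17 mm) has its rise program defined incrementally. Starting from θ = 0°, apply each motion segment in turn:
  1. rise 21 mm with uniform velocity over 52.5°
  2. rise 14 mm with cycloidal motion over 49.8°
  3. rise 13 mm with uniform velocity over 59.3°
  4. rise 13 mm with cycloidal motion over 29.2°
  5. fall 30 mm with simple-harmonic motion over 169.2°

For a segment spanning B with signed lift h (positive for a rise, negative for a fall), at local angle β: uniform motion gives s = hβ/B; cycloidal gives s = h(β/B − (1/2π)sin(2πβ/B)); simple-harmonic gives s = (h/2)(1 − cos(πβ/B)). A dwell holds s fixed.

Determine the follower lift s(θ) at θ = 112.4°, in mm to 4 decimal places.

seg 1 [0°–52.5°] uniform, h=21: full span → s += 21 → s = 21.0000
seg 2 [52.5°–102.3°] cycloidal, h=14: full span → s += 14 → s = 35.0000
seg 3 [102.3°–161.6°] uniform, h=13: θ=112.4° here. β=10.1, B=59.3. 13·10.1/59.3 = 2.2142 → s = 37.2142

37.2142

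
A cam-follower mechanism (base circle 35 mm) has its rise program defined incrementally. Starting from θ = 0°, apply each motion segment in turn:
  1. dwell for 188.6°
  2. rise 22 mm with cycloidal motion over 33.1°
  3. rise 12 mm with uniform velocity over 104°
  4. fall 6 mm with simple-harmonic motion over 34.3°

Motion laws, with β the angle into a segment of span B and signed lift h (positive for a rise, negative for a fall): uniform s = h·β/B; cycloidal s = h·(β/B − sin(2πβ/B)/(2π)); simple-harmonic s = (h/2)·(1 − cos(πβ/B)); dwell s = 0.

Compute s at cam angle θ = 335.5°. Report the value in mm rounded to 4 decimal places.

seg 1 [0°–188.6°] dwell: s stays 0.0000
seg 2 [188.6°–221.7°] cycloidal, h=22: full span → s += 22 → s = 22.0000
seg 3 [221.7°–325.7°] uniform, h=12: full span → s += 12 → s = 34.0000
seg 4 [325.7°–360°] simple-harmonic, h=-6: θ=335.5° here. β=9.8, B=34.3. -6/2·(1 − cos(π·0.2857)) = -1.1295 → s = 32.8705

32.8705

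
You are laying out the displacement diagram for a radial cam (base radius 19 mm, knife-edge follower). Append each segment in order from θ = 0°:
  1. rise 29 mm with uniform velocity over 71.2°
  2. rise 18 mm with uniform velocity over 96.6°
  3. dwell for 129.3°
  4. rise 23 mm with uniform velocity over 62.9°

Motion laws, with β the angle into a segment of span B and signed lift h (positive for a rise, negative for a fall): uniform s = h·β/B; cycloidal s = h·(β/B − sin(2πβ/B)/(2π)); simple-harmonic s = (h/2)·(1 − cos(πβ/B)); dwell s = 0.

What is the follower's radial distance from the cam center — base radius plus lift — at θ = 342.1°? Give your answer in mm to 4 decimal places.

seg 1 [0°–71.2°] uniform, h=29: full span → s += 29 → s = 29.0000
seg 2 [71.2°–167.8°] uniform, h=18: full span → s += 18 → s = 47.0000
seg 3 [167.8°–297.1°] dwell: s stays 47.0000
seg 4 [297.1°–360°] uniform, h=23: θ=342.1° here. β=45, B=62.9. 23·45/62.9 = 16.4547 → s = 63.4547
radial distance = base radius + s = 19 + 63.4547 = 82.4547

82.4547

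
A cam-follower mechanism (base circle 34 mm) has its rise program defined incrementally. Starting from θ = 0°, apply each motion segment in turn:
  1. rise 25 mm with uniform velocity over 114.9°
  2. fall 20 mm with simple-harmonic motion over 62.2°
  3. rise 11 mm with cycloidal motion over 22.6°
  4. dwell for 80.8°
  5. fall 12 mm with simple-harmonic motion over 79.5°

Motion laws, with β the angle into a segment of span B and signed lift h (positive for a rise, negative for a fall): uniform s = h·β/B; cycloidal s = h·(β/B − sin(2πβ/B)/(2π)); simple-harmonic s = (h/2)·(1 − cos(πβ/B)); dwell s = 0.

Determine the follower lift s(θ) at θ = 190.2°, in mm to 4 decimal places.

seg 1 [0°–114.9°] uniform, h=25: full span → s += 25 → s = 25.0000
seg 2 [114.9°–177.1°] simple-harmonic, h=-20: full span → s += -20 → s = 5.0000
seg 3 [177.1°–199.7°] cycloidal, h=11: θ=190.2° here. β=13.1, B=22.6. 11·(0.5796 − sin(2π·0.5796)/(2π)) = 7.2161 → s = 12.2161

12.2161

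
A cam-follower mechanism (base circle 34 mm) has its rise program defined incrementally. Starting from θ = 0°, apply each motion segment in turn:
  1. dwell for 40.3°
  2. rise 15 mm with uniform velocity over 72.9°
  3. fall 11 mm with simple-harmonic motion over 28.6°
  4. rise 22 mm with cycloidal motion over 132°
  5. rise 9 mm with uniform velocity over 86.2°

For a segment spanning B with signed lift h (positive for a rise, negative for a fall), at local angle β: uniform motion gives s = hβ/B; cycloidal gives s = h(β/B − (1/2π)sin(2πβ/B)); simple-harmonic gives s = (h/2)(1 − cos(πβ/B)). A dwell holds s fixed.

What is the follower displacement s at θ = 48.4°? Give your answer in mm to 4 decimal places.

seg 1 [0°–40.3°] dwell: s stays 0.0000
seg 2 [40.3°–113.2°] uniform, h=15: θ=48.4° here. β=8.1, B=72.9. 15·8.1/72.9 = 1.6667 → s = 1.6667

1.6667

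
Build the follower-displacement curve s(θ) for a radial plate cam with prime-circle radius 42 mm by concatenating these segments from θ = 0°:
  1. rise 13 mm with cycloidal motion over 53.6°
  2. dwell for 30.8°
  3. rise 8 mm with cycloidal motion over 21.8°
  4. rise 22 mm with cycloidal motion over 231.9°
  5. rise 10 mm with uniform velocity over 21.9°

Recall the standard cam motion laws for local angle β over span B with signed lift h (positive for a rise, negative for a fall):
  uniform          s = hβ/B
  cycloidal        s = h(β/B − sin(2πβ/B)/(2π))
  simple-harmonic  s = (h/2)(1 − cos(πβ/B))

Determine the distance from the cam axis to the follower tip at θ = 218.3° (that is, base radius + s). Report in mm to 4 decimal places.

seg 1 [0°–53.6°] cycloidal, h=13: full span → s += 13 → s = 13.0000
seg 2 [53.6°–84.4°] dwell: s stays 13.0000
seg 3 [84.4°–106.2°] cycloidal, h=8: full span → s += 8 → s = 21.0000
seg 4 [106.2°–338.1°] cycloidal, h=22: θ=218.3° here. β=112.1, B=231.9. 22·(0.4834 − sin(2π·0.4834)/(2π)) = 10.2702 → s = 31.2702
radial distance = base radius + s = 42 + 31.2702 = 73.2702

73.2702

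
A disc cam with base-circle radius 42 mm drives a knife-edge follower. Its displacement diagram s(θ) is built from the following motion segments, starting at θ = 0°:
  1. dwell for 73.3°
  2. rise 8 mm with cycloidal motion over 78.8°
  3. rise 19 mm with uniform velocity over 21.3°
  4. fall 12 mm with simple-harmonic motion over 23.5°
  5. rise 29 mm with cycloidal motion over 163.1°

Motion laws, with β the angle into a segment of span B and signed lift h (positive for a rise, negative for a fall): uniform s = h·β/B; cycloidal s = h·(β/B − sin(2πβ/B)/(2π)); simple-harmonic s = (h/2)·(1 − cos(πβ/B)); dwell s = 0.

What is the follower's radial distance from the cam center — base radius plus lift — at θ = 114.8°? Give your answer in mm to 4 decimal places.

seg 1 [0°–73.3°] dwell: s stays 0.0000
seg 2 [73.3°–152.1°] cycloidal, h=8: θ=114.8° here. β=41.5, B=78.8. 8·(0.5266 − sin(2π·0.5266)/(2π)) = 4.4254 → s = 4.4254
radial distance = base radius + s = 42 + 4.4254 = 46.4254

46.4254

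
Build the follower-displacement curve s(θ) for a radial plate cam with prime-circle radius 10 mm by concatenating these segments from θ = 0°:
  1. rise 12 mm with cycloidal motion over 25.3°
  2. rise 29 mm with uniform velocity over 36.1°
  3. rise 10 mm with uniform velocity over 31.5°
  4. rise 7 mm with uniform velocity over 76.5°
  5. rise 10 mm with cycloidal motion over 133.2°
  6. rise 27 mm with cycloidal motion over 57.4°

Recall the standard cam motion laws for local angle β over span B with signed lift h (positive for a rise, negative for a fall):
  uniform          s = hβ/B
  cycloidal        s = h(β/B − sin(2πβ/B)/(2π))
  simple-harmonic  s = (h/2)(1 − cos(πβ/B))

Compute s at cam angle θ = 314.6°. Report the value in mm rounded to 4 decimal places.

seg 1 [0°–25.3°] cycloidal, h=12: full span → s += 12 → s = 12.0000
seg 2 [25.3°–61.4°] uniform, h=29: full span → s += 29 → s = 41.0000
seg 3 [61.4°–92.9°] uniform, h=10: full span → s += 10 → s = 51.0000
seg 4 [92.9°–169.4°] uniform, h=7: full span → s += 7 → s = 58.0000
seg 5 [169.4°–302.6°] cycloidal, h=10: full span → s += 10 → s = 68.0000
seg 6 [302.6°–360°] cycloidal, h=27: θ=314.6° here. β=12, B=57.4. 27·(0.2091 − sin(2π·0.2091)/(2π)) = 1.4888 → s = 69.4888

69.4888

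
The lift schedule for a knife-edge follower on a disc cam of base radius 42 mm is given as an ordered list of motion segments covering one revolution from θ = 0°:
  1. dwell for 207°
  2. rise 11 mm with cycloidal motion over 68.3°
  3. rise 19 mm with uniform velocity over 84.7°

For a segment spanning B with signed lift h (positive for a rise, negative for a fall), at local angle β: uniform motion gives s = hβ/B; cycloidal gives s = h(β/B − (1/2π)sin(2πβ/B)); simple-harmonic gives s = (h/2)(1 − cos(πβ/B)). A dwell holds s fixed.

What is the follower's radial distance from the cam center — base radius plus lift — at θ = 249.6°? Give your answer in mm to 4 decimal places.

seg 1 [0°–207°] dwell: s stays 0.0000
seg 2 [207°–275.3°] cycloidal, h=11: θ=249.6° here. β=42.6, B=68.3. 11·(0.6237 − sin(2π·0.6237)/(2π)) = 8.0888 → s = 8.0888
radial distance = base radius + s = 42 + 8.0888 = 50.0888

50.0888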